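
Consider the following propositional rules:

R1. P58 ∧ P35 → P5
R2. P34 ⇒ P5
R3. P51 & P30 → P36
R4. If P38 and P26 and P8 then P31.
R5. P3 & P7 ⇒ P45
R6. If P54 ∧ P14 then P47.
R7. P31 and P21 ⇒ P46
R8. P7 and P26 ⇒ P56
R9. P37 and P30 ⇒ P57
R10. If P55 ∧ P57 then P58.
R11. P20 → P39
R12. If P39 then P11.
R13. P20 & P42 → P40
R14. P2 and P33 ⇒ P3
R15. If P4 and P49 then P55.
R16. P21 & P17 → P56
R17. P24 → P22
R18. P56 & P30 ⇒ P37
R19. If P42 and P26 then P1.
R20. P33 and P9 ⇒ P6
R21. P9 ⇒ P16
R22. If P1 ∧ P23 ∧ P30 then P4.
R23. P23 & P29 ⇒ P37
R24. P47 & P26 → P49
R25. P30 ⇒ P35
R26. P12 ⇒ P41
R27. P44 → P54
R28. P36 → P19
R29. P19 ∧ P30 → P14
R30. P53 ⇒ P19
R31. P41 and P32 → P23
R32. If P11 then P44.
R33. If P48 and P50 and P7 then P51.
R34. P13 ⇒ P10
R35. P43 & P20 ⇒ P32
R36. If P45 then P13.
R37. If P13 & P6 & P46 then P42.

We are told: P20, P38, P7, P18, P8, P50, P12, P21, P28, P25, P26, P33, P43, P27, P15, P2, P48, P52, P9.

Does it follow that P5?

Forward chaining from the given facts derives: P31, P46, P56, P39, P11, P3, P6, P16, P41, P44, P51, P32, P45, P54, P23, P13, P42, P40, P1, P10.
Rules concluding P5: R1 needs P58; R2 needs P34 — none of these are established.

No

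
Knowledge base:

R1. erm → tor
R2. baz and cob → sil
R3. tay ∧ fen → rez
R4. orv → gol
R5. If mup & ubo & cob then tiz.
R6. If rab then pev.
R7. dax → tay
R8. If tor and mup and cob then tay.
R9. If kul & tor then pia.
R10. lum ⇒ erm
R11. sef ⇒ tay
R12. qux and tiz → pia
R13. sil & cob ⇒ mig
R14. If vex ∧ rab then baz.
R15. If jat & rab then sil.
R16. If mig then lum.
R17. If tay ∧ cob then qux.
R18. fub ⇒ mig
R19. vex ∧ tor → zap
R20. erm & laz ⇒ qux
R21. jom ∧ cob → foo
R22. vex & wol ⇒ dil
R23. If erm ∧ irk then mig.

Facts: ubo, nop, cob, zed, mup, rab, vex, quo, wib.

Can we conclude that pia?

Yes

tiz  (by R5: mup, ubo, cob)
baz  (by R14: vex, rab)
sil  (by R2: baz, cob)
mig  (by R13: sil, cob)
lum  (by R16: mig)
erm  (by R10: lum)
tor  (by R1: erm)
tay  (by R8: tor, mup, cob)
qux  (by R17: tay, cob)
pia  (by R12: qux, tiz)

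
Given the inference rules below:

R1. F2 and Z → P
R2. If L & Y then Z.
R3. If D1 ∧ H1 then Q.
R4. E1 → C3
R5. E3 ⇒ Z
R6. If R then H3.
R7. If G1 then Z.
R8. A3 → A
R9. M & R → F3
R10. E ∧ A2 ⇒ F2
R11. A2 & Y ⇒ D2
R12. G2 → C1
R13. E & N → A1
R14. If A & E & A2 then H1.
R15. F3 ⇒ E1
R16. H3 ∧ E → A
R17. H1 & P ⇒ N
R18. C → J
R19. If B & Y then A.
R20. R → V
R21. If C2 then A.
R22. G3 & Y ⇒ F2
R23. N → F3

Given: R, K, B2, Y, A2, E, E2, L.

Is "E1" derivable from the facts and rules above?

Yes

Z  (by R2: L, Y)
H3  (by R6: R)
F2  (by R10: E, A2)
A  (by R16: H3, E)
P  (by R1: F2, Z)
H1  (by R14: A, E, A2)
N  (by R17: H1, P)
F3  (by R23: N)
E1  (by R15: F3)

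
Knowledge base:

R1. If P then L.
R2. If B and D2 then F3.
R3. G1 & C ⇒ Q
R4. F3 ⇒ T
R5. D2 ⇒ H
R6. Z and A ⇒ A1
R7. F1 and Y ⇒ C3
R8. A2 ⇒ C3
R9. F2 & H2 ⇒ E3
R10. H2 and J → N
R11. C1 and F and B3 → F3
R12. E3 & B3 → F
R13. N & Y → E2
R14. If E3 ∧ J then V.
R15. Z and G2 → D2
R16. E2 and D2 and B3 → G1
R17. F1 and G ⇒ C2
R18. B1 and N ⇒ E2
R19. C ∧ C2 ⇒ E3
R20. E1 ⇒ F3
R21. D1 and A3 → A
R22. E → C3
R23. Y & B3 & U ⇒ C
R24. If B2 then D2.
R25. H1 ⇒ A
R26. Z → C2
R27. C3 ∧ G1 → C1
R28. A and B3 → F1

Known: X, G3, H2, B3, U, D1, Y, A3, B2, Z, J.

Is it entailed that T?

Yes

N  (by R10: H2, J)
E2  (by R13: N, Y)
A  (by R21: D1, A3)
C  (by R23: Y, B3, U)
D2  (by R24: B2)
C2  (by R26: Z)
F1  (by R28: A, B3)
C3  (by R7: F1, Y)
G1  (by R16: E2, D2, B3)
E3  (by R19: C, C2)
C1  (by R27: C3, G1)
F  (by R12: E3, B3)
F3  (by R11: C1, F, B3)
T  (by R4: F3)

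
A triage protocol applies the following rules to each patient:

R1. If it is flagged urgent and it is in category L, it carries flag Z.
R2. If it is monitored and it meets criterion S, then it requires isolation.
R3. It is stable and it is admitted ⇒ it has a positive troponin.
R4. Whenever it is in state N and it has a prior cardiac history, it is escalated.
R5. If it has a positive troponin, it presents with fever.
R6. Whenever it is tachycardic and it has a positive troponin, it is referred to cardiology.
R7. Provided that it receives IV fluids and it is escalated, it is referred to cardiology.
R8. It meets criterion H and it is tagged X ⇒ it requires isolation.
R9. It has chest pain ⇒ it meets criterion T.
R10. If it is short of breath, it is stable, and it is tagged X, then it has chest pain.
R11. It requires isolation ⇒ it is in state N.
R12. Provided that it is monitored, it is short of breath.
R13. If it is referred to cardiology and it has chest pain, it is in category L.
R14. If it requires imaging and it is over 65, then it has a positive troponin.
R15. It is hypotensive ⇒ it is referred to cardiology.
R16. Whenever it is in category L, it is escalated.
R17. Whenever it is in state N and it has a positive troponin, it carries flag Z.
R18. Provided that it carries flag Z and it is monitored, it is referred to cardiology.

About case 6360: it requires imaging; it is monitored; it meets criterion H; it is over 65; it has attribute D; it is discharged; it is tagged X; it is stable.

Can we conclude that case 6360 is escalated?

By R8 (it meets criterion H, it is tagged X): it requires isolation.
By R11 (it requires isolation): it is in state N.
By R12 (it is monitored): it is short of breath.
By R14 (it requires imaging, it is over 65): it has a positive troponin.
By R17 (it is in state N, it has a positive troponin): it carries flag Z.
By R18 (it carries flag Z, it is monitored): it is referred to cardiology.
By R10 (it is short of breath, it is stable, it is tagged X): it has chest pain.
By R13 (it is referred to cardiology, it has chest pain): it is in category L.
By R16 (it is in category L): it is escalated.

Yes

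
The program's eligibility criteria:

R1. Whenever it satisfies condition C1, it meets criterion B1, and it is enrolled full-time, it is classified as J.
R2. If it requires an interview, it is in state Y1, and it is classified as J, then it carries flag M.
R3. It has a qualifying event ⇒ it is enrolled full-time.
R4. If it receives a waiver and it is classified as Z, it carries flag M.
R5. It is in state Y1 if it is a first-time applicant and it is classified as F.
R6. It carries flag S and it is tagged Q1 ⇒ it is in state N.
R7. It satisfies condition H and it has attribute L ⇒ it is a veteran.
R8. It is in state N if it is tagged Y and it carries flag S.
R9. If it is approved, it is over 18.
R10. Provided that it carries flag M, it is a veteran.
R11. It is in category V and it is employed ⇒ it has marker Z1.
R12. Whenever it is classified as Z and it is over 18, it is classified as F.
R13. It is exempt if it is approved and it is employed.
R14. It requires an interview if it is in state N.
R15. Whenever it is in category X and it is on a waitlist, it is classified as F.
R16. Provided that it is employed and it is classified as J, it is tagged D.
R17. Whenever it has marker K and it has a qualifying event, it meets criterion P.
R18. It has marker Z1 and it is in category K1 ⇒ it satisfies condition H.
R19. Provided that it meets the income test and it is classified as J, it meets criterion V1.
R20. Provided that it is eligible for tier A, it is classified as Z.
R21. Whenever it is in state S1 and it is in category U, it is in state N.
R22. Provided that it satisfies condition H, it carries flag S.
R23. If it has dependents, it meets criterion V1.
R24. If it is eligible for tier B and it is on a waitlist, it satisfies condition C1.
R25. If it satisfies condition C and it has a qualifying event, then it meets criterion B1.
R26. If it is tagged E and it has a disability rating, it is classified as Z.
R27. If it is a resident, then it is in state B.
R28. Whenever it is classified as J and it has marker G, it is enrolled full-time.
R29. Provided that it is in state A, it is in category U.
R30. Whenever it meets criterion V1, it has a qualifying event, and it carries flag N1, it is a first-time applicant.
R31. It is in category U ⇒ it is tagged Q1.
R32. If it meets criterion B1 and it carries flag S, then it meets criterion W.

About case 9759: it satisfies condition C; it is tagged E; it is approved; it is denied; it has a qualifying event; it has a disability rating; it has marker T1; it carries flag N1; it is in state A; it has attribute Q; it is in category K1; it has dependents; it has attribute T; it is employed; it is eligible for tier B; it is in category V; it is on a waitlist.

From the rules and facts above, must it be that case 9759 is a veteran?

By R3 (it has a qualifying event): it is enrolled full-time.
By R9 (it is approved): it is over 18.
By R11 (it is in category V, it is employed): it has marker Z1.
By R18 (it has marker Z1, it is in category K1): it satisfies condition H.
By R22 (it satisfies condition H): it carries flag S.
By R23 (it has dependents): it meets criterion V1.
By R24 (it is eligible for tier B, it is on a waitlist): it satisfies condition C1.
By R25 (it satisfies condition C, it has a qualifying event): it meets criterion B1.
By R26 (it is tagged E, it has a disability rating): it is classified as Z.
By R29 (it is in state A): it is in category U.
By R30 (it meets criterion V1, it has a qualifying event, it carries flag N1): it is a first-time applicant.
By R31 (it is in category U): it is tagged Q1.
By R1 (it satisfies condition C1, it meets criterion B1, it is enrolled full-time): it is classified as J.
By R6 (it carries flag S, it is tagged Q1): it is in state N.
By R12 (it is classified as Z, it is over 18): it is classified as F.
By R14 (it is in state N): it requires an interview.
By R5 (it is a first-time applicant, it is classified as F): it is in state Y1.
By R2 (it requires an interview, it is in state Y1, it is classified as J): it carries flag M.
By R10 (it carries flag M): it is a veteran.

Yes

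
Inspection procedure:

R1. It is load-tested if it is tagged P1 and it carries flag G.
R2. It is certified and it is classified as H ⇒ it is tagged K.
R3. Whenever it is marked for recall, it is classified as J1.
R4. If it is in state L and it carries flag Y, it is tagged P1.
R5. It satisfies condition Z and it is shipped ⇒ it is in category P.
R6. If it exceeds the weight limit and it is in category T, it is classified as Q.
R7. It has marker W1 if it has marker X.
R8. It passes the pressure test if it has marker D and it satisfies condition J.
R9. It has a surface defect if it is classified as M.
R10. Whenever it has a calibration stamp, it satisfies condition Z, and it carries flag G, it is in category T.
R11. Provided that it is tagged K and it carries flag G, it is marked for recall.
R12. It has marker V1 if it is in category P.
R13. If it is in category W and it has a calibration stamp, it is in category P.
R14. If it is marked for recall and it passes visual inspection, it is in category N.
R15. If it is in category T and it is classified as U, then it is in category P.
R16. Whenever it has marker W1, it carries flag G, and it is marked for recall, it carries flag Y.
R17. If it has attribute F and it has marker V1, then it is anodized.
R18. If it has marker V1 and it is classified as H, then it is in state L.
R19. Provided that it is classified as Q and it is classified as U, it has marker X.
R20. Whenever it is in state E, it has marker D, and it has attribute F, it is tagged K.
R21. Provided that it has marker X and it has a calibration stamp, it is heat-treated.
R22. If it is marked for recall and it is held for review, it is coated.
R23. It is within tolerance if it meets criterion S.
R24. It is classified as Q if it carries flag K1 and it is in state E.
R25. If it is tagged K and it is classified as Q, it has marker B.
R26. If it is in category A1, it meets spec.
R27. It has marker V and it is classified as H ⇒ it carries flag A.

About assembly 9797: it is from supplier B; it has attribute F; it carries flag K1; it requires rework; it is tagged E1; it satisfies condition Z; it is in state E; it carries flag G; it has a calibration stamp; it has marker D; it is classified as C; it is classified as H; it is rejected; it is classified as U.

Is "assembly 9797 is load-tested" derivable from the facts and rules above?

By R10 (it has a calibration stamp, it satisfies condition Z, it carries flag G): it is in category T.
By R15 (it is in category T, it is classified as U): it is in category P.
By R20 (it is in state E, it has marker D, it has attribute F): it is tagged K.
By R24 (it carries flag K1, it is in state E): it is classified as Q.
By R11 (it is tagged K, it carries flag G): it is marked for recall.
By R12 (it is in category P): it has marker V1.
By R18 (it has marker V1, it is classified as H): it is in state L.
By R19 (it is classified as Q, it is classified as U): it has marker X.
By R7 (it has marker X): it has marker W1.
By R16 (it has marker W1, it carries flag G, it is marked for recall): it carries flag Y.
By R4 (it is in state L, it carries flag Y): it is tagged P1.
By R1 (it is tagged P1, it carries flag G): it is load-tested.

Yes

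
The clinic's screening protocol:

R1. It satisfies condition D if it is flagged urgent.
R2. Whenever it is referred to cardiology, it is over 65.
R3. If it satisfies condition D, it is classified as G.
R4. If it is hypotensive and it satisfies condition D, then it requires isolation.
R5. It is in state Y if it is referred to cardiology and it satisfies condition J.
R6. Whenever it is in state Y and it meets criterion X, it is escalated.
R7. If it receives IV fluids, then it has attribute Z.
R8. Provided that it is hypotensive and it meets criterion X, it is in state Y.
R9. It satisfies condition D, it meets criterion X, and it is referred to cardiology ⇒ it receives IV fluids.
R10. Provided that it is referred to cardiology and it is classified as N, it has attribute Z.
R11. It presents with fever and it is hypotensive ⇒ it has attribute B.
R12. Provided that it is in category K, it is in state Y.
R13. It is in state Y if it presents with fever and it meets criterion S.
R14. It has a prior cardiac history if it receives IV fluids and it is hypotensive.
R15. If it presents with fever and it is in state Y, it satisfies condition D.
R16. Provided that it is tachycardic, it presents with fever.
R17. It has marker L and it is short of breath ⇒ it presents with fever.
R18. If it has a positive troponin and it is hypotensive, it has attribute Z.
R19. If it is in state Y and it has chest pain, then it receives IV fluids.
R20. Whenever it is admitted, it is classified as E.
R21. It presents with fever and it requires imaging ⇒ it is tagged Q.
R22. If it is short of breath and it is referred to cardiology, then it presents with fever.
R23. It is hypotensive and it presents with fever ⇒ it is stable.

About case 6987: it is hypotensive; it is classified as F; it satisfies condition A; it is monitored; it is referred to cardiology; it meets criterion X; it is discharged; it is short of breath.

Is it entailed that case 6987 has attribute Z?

Yes

By R8 (it is hypotensive, it meets criterion X): it is in state Y.
By R22 (it is short of breath, it is referred to cardiology): it presents with fever.
By R15 (it presents with fever, it is in state Y): it satisfies condition D.
By R9 (it satisfies condition D, it meets criterion X, it is referred to cardiology): it receives IV fluids.
By R7 (it receives IV fluids): it has attribute Z.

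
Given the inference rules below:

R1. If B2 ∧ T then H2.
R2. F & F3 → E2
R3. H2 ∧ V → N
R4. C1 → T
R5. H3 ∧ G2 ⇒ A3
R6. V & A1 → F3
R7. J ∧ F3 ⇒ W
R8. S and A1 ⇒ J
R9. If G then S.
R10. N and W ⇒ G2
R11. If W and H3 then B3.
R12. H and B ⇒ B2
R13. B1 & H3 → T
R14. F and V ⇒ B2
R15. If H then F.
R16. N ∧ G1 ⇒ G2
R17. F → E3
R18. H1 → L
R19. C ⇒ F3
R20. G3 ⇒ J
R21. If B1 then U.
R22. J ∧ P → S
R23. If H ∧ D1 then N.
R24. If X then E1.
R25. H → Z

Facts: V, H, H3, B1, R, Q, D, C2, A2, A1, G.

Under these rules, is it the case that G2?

Yes

F3  (by R6: V, A1)
S  (by R9: G)
T  (by R13: B1, H3)
F  (by R15: H)
J  (by R8: S, A1)
B2  (by R14: F, V)
H2  (by R1: B2, T)
N  (by R3: H2, V)
W  (by R7: J, F3)
G2  (by R10: N, W)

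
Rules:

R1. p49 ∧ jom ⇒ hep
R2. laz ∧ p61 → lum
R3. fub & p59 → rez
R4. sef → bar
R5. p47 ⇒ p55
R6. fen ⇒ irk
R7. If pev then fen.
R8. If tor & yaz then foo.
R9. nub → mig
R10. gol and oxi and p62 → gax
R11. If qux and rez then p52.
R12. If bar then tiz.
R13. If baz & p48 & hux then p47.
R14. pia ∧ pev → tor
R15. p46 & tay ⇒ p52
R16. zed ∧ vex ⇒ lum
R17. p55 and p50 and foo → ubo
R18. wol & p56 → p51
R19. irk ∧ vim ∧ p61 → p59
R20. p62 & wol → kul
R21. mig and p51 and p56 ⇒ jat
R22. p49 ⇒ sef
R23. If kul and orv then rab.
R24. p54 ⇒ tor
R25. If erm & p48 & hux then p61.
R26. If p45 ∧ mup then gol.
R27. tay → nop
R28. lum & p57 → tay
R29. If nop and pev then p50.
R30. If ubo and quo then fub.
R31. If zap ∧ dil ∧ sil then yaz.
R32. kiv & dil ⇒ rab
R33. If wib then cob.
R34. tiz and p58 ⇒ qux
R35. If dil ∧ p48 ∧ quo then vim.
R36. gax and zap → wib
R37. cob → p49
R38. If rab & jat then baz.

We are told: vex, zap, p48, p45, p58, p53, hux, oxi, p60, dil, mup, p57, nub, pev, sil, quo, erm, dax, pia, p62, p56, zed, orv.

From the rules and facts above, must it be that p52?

Forward chaining from the given facts derives: fen, mig, tor, lum, p61, gol, tay, yaz, vim, irk, foo, gax, p59, nop, p50, wib, cob, p49, sef, bar, tiz, qux.
Rules concluding p52: R11 needs rez; R15 needs p46 — none of these are established.

No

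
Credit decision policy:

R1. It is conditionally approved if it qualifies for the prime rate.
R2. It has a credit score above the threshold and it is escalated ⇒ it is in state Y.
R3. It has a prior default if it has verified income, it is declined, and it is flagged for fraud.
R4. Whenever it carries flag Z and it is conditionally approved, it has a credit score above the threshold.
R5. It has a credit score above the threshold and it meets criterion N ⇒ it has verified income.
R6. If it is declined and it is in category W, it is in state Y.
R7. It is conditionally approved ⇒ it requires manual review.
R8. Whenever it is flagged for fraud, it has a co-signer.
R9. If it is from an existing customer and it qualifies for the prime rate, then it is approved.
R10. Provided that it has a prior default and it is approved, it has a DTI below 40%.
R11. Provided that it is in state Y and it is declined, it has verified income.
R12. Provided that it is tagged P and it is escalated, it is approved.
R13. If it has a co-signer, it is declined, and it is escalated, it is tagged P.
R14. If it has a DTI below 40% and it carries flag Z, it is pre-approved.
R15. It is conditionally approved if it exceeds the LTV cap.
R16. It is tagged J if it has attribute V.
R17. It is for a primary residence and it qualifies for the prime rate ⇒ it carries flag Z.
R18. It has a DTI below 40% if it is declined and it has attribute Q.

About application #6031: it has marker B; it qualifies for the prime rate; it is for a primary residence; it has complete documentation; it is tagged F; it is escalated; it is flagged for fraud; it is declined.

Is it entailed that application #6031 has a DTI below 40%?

By R1 (it qualifies for the prime rate): it is conditionally approved.
By R8 (it is flagged for fraud): it has a co-signer.
By R13 (it has a co-signer, it is declined, it is escalated): it is tagged P.
By R17 (it is for a primary residence, it qualifies for the prime rate): it carries flag Z.
By R4 (it carries flag Z, it is conditionally approved): it has a credit score above the threshold.
By R12 (it is tagged P, it is escalated): it is approved.
By R2 (it has a credit score above the threshold, it is escalated): it is in state Y.
By R11 (it is in state Y, it is declined): it has verified income.
By R3 (it has verified income, it is declined, it is flagged for fraud): it has a prior default.
By R10 (it has a prior default, it is approved): it has a DTI below 40%.

Yes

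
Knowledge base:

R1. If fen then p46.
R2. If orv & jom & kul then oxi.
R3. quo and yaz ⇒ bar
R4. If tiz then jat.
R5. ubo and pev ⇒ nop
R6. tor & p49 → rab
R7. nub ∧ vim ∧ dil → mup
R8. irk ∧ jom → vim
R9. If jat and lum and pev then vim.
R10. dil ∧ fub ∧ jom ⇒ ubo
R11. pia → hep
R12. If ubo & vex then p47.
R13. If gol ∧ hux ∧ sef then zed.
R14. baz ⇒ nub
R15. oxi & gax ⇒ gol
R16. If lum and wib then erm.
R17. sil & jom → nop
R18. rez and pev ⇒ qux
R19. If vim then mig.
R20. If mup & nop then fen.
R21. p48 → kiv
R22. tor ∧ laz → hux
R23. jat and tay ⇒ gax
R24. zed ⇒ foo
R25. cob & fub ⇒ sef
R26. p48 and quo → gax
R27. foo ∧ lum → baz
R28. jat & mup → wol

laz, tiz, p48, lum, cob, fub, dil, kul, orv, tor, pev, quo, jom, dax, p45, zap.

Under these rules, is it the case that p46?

Yes

oxi  (by R2: orv, jom, kul)
jat  (by R4: tiz)
vim  (by R9: jat, lum, pev)
ubo  (by R10: dil, fub, jom)
hux  (by R22: tor, laz)
sef  (by R25: cob, fub)
gax  (by R26: p48, quo)
nop  (by R5: ubo, pev)
gol  (by R15: oxi, gax)
zed  (by R13: gol, hux, sef)
foo  (by R24: zed)
baz  (by R27: foo, lum)
nub  (by R14: baz)
mup  (by R7: nub, vim, dil)
fen  (by R20: mup, nop)
p46  (by R1: fen)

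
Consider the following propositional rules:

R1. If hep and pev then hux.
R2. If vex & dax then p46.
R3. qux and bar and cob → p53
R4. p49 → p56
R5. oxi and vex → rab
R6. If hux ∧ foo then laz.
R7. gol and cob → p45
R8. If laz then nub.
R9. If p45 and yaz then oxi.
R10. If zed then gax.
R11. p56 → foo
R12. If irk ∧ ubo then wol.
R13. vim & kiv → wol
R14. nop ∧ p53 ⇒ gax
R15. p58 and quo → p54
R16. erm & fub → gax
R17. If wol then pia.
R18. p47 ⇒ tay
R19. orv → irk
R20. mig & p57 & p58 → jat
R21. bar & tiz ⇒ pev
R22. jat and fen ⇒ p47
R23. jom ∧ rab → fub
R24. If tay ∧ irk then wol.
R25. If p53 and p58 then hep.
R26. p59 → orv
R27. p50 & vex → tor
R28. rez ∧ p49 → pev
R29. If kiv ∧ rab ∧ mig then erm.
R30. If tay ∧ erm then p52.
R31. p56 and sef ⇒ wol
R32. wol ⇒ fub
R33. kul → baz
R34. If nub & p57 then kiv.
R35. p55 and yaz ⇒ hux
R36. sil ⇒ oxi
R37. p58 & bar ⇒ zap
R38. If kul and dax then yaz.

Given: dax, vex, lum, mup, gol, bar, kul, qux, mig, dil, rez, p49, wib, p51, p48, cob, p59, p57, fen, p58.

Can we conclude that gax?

Yes

p53  (by R3: qux, bar, cob)
p56  (by R4: p49)
p45  (by R7: gol, cob)
foo  (by R11: p56)
jat  (by R20: mig, p57, p58)
p47  (by R22: jat, fen)
hep  (by R25: p53, p58)
orv  (by R26: p59)
pev  (by R28: rez, p49)
yaz  (by R38: kul, dax)
hux  (by R1: hep, pev)
laz  (by R6: hux, foo)
nub  (by R8: laz)
oxi  (by R9: p45, yaz)
tay  (by R18: p47)
irk  (by R19: orv)
wol  (by R24: tay, irk)
fub  (by R32: wol)
kiv  (by R34: nub, p57)
rab  (by R5: oxi, vex)
erm  (by R29: kiv, rab, mig)
gax  (by R16: erm, fub)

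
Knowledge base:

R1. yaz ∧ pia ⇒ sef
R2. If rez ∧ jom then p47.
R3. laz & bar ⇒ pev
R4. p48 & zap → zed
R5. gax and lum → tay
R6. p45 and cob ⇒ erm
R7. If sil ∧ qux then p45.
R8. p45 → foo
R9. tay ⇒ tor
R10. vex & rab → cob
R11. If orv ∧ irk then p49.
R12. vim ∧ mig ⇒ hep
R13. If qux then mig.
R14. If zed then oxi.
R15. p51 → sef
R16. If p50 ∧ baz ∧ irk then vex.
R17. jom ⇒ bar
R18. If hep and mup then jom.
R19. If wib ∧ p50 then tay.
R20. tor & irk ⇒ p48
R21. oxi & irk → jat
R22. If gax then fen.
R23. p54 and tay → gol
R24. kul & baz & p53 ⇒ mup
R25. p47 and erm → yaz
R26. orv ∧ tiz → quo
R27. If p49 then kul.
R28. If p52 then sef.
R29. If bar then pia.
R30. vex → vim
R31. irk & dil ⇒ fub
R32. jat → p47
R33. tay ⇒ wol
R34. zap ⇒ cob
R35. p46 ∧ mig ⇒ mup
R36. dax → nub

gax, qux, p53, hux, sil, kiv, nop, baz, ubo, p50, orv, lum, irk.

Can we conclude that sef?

Forward chaining from the given facts derives: tay, p45, foo, tor, p49, mig, vex, p48, fen, kul, vim, wol, hep, mup, jom, bar, pia.
Rules concluding sef: R1 needs yaz; R15 needs p51; R28 needs p52 — none of these are established.

No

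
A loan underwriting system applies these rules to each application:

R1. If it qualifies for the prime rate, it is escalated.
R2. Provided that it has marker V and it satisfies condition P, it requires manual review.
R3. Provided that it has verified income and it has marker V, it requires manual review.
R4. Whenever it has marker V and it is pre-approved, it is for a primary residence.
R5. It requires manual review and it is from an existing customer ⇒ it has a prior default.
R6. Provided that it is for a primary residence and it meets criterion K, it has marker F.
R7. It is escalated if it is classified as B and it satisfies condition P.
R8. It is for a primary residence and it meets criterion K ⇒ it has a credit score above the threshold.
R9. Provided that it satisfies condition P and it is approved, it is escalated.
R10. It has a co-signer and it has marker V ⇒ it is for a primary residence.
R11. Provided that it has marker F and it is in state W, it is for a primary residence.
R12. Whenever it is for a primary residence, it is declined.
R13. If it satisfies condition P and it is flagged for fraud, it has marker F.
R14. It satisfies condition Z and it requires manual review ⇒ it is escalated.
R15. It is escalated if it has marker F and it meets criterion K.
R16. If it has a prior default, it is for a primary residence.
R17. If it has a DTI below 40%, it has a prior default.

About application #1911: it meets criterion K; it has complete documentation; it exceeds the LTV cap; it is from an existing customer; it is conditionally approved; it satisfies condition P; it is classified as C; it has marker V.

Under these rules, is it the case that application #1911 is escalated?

Yes

By R2 (it has marker V, it satisfies condition P): it requires manual review.
By R5 (it requires manual review, it is from an existing customer): it has a prior default.
By R16 (it has a prior default): it is for a primary residence.
By R6 (it is for a primary residence, it meets criterion K): it has marker F.
By R15 (it has marker F, it meets criterion K): it is escalated.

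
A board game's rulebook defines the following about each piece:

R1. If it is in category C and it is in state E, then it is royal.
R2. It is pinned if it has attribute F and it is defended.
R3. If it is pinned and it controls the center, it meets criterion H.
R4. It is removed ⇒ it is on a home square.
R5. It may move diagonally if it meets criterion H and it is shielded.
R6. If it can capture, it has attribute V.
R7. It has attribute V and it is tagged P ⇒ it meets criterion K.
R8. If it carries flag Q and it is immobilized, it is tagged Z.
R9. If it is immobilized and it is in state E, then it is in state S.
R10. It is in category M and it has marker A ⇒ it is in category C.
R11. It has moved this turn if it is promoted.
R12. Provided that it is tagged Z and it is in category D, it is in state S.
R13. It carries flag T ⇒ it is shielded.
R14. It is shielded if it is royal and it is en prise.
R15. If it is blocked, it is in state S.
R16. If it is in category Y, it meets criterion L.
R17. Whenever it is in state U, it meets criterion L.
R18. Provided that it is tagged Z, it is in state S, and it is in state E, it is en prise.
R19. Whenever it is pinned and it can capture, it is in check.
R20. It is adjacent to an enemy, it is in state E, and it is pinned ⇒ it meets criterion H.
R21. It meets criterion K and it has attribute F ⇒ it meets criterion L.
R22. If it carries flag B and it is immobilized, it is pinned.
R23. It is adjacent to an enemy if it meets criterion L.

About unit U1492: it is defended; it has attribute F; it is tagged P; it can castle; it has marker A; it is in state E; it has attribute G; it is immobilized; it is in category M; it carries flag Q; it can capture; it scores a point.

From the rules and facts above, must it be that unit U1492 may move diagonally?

By R2 (it has attribute F, it is defended): it is pinned.
By R6 (it can capture): it has attribute V.
By R7 (it has attribute V, it is tagged P): it meets criterion K.
By R8 (it carries flag Q, it is immobilized): it is tagged Z.
By R9 (it is immobilized, it is in state E): it is in state S.
By R10 (it is in category M, it has marker A): it is in category C.
By R18 (it is tagged Z, it is in state S, it is in state E): it is en prise.
By R21 (it meets criterion K, it has attribute F): it meets criterion L.
By R23 (it meets criterion L): it is adjacent to an enemy.
By R1 (it is in category C, it is in state E): it is royal.
By R14 (it is royal, it is en prise): it is shielded.
By R20 (it is adjacent to an enemy, it is in state E, it is pinned): it meets criterion H.
By R5 (it meets criterion H, it is shielded): it may move diagonally.

Yes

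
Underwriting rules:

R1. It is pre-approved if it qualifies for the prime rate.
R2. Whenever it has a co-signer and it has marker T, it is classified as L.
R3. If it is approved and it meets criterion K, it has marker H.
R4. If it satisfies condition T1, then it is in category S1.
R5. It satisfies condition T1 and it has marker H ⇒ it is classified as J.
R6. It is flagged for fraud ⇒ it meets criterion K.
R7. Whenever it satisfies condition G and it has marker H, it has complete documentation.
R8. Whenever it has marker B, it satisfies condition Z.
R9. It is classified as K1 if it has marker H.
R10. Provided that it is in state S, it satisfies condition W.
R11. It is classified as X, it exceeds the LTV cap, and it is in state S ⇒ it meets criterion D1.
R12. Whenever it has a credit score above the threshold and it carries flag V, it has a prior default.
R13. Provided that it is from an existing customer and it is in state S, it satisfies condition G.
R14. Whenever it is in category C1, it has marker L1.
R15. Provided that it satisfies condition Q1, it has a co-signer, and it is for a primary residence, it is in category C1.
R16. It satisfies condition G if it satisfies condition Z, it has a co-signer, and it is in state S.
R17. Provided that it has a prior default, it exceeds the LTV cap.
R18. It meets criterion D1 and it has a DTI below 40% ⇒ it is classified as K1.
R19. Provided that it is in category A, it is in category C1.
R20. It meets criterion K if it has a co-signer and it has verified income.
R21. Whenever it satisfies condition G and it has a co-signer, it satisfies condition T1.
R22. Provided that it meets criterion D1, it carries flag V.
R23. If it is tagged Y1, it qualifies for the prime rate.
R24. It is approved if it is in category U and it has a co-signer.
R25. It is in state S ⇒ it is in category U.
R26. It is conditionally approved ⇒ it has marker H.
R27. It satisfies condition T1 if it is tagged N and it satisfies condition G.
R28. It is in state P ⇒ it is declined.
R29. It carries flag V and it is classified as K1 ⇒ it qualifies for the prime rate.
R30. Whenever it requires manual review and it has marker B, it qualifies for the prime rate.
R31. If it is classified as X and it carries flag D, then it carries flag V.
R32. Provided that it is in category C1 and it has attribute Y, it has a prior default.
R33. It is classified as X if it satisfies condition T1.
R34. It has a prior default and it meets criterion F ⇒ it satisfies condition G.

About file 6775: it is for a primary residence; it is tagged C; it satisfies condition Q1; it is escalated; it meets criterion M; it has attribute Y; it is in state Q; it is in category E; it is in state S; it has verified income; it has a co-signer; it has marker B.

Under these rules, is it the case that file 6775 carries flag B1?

No

Forward chaining from the given facts derives: satisfies condition Z, satisfies condition W, is in category C1, satisfies condition G, meets criterion K, satisfies condition T1, is in category U, has a prior default, is classified as X, is in category S1, has marker L1, exceeds the LTV cap, is approved, has marker H, is classified as J, has complete documentation, is classified as K1, meets criterion D1, carries flag V, qualifies for the prime rate, is pre-approved.
No rule has "it carries flag B1" as its conclusion, and it is not among the given facts.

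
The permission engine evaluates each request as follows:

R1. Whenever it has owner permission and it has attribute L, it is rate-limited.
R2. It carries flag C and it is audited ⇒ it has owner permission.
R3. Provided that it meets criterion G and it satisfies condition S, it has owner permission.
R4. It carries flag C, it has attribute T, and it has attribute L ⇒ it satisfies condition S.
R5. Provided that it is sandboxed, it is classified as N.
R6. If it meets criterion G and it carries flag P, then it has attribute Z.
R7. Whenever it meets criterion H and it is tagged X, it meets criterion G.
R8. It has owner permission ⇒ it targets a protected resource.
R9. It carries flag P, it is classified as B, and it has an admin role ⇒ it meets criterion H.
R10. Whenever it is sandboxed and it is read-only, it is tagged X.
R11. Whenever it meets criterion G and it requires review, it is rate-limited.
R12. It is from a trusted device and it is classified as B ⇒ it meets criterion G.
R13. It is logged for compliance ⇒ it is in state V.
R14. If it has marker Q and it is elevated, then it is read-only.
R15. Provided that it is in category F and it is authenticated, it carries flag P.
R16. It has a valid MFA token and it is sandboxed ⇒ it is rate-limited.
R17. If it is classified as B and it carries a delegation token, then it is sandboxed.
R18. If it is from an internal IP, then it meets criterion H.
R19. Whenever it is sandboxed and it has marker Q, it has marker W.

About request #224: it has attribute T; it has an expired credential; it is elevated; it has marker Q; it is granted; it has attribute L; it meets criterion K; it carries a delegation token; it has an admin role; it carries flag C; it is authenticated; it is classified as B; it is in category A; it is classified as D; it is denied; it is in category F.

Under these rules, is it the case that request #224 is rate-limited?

By R4 (it carries flag C, it has attribute T, it has attribute L): it satisfies condition S.
By R14 (it has marker Q, it is elevated): it is read-only.
By R15 (it is in category F, it is authenticated): it carries flag P.
By R17 (it is classified as B, it carries a delegation token): it is sandboxed.
By R9 (it carries flag P, it is classified as B, it has an admin role): it meets criterion H.
By R10 (it is sandboxed, it is read-only): it is tagged X.
By R7 (it meets criterion H, it is tagged X): it meets criterion G.
By R3 (it meets criterion G, it satisfies condition S): it has owner permission.
By R1 (it has owner permission, it has attribute L): it is rate-limited.

Yes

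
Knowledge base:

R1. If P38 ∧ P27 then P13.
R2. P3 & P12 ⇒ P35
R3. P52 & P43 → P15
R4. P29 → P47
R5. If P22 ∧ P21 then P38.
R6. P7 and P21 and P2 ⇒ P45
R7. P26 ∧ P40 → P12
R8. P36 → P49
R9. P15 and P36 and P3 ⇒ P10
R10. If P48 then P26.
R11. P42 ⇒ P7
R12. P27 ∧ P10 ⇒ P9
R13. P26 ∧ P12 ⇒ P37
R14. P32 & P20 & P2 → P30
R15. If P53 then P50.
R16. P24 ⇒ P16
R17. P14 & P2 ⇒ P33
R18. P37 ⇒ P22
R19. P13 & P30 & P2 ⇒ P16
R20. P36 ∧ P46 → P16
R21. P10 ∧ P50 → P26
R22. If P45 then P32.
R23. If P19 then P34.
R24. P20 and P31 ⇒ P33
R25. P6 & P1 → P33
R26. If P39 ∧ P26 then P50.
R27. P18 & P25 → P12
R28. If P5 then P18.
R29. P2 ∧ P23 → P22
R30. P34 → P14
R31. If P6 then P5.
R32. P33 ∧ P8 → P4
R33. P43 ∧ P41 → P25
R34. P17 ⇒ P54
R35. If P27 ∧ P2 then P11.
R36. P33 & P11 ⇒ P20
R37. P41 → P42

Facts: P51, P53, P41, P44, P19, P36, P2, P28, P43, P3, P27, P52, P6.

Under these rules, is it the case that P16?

Forward chaining from the given facts derives: P15, P49, P10, P9, P50, P26, P34, P14, P5, P25, P11, P42, P7, P33, P18, P20, P12, P35, P37, P22.
Rules concluding P16: R16 needs P24; R19 needs P13; R20 needs P46 — none of these are established.

No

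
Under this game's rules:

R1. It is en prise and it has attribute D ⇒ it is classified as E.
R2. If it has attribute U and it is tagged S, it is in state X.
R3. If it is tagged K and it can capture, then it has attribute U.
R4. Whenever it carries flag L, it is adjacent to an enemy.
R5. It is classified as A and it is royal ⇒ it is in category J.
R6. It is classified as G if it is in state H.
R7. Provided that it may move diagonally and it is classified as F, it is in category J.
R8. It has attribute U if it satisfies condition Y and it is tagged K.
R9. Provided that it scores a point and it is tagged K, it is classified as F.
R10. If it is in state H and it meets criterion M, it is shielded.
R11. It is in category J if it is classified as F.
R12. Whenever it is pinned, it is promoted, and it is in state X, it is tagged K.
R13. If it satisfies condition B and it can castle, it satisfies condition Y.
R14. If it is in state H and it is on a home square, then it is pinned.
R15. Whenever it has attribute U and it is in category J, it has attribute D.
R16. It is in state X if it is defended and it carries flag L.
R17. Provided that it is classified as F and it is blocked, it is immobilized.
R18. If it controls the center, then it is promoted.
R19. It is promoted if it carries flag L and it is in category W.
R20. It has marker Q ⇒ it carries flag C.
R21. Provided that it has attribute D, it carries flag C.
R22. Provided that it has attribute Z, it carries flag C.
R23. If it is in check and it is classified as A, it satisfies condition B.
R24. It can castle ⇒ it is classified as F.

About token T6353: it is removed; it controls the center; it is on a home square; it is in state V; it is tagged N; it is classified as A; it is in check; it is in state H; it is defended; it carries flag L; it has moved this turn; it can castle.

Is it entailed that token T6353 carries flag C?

By R14 (it is in state H, it is on a home square): it is pinned.
By R16 (it is defended, it carries flag L): it is in state X.
By R18 (it controls the center): it is promoted.
By R23 (it is in check, it is classified as A): it satisfies condition B.
By R24 (it can castle): it is classified as F.
By R11 (it is classified as F): it is in category J.
By R12 (it is pinned, it is promoted, it is in state X): it is tagged K.
By R13 (it satisfies condition B, it can castle): it satisfies condition Y.
By R8 (it satisfies condition Y, it is tagged K): it has attribute U.
By R15 (it has attribute U, it is in category J): it has attribute D.
By R21 (it has attribute D): it carries flag C.

Yes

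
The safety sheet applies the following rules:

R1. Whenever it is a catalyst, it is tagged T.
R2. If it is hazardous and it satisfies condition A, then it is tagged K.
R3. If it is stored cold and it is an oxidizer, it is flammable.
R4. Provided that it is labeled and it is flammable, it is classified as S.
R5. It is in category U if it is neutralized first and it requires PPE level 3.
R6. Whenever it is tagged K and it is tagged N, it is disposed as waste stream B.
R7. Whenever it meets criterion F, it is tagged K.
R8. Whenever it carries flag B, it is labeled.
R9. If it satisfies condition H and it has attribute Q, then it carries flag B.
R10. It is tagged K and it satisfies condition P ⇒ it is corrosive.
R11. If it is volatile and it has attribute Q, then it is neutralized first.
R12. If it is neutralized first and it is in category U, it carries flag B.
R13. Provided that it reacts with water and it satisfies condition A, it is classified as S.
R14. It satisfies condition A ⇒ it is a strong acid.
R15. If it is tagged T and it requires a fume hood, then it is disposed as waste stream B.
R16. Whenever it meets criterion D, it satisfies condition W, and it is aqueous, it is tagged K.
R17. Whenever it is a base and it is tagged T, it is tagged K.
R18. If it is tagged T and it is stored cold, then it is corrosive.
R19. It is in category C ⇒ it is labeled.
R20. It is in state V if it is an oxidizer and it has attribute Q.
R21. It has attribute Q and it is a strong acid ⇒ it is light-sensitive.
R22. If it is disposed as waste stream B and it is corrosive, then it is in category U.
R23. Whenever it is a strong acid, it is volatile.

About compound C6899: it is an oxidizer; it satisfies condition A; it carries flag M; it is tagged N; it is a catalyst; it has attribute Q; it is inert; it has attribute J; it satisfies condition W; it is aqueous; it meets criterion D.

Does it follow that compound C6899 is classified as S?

Forward chaining from the given facts derives: is tagged T, is a strong acid, is tagged K, is in state V, is light-sensitive, is volatile, is disposed as waste stream B, is neutralized first.
Rules concluding "it is classified as S": R4 needs "it is labeled"; R13 needs "it reacts with water" — none of these are established.

No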